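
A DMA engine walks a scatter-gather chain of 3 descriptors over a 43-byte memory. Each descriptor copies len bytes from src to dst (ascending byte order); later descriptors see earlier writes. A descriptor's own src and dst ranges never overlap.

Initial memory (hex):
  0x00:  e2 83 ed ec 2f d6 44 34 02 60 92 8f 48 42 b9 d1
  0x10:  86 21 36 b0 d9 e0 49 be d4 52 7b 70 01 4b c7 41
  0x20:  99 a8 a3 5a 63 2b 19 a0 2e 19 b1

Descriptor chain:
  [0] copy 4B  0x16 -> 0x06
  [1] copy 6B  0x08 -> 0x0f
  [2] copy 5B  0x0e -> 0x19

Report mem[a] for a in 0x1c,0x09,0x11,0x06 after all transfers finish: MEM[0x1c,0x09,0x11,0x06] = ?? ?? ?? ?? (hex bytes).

MEM[0x1c,0x09,0x11,0x06] = 92 52 92 49

  after D0: wrote 4B at 0x06 = 49bed452
  after D1: wrote 6B at 0x0f = d452928f4842
  after D2: wrote 5B at 0x19 = b9d452928f
query mem[0x1c]=0x92, mem[0x09]=0x52, mem[0x11]=0x92, mem[0x06]=0x49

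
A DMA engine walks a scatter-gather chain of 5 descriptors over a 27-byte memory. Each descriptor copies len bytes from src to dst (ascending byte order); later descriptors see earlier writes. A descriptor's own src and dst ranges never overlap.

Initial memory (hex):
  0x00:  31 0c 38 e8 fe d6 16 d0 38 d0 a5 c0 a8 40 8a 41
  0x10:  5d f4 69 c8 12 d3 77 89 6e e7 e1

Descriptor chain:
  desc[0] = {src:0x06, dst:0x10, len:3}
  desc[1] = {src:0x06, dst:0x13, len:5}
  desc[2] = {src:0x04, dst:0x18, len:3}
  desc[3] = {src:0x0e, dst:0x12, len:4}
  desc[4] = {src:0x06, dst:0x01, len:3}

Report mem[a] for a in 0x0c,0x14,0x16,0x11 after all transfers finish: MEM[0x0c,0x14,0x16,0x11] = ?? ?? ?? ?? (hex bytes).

[0] 0x06->0x10 len=3 : 16 d0 38
[1] 0x06->0x13 len=5 : 16 d0 38 d0 a5
[2] 0x04->0x18 len=3 : fe d6 16
[3] 0x0e->0x12 len=4 : 8a 41 16 d0
[4] 0x06->0x01 len=3 : 16 d0 38
query mem[0x0c]=0xa8, mem[0x14]=0x16, mem[0x16]=0xd0, mem[0x11]=0xd0

MEM[0x0c,0x14,0x16,0x11] = a8 16 d0 d0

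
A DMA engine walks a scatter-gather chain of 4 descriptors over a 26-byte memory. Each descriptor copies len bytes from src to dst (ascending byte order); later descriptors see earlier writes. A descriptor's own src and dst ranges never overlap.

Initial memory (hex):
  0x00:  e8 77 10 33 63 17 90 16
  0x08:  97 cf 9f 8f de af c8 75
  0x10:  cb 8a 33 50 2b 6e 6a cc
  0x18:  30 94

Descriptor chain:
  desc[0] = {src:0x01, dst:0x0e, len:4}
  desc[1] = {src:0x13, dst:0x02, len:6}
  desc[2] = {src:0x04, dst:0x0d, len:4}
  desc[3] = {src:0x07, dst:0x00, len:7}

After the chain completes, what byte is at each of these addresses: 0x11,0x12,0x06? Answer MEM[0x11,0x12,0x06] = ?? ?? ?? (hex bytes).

[0] 0x01->0x0e len=4 : 77 10 33 63
[1] 0x13->0x02 len=6 : 50 2b 6e 6a cc 30
[2] 0x04->0x0d len=4 : 6e 6a cc 30
[3] 0x07->0x00 len=7 : 30 97 cf 9f 8f de 6e
query mem[0x11]=0x63, mem[0x12]=0x33, mem[0x06]=0x6e

MEM[0x11,0x12,0x06] = 63 33 6e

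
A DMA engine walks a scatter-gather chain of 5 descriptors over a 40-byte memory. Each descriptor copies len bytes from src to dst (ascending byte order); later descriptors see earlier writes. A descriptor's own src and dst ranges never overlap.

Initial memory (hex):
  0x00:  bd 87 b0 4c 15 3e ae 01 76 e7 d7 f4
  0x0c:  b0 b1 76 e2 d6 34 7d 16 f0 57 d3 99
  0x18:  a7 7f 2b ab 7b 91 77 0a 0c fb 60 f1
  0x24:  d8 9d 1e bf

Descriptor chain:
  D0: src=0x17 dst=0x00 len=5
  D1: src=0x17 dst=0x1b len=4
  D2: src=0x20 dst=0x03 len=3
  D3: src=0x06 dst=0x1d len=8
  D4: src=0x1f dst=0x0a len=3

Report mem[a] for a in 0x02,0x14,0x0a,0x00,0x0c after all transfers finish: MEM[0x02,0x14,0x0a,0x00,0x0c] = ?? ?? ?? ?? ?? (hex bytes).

MEM[0x02,0x14,0x0a,0x00,0x0c] = 7f f0 76 99 d7

  after D0: wrote 5B at 0x00 = 99a77f2bab
  after D1: wrote 4B at 0x1b = 99a77f2b
  after D2: wrote 3B at 0x03 = 0cfb60
  after D3: wrote 8B at 0x1d = ae0176e7d7f4b0b1
  after D4: wrote 3B at 0x0a = 76e7d7
query mem[0x02]=0x7f, mem[0x14]=0xf0, mem[0x0a]=0x76, mem[0x00]=0x99, mem[0x0c]=0xd7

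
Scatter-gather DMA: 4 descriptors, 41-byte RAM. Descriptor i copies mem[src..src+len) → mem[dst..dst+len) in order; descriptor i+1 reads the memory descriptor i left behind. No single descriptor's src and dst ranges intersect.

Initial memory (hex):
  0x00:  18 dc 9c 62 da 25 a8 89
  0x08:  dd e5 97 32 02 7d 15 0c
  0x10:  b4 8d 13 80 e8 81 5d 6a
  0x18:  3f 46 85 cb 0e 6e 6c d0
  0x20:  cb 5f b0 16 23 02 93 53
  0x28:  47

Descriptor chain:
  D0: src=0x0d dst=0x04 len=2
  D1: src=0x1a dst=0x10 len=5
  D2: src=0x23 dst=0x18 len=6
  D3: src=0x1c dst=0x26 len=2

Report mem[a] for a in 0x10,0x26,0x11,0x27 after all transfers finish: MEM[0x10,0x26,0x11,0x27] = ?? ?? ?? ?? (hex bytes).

MEM[0x10,0x26,0x11,0x27] = 85 53 cb 47

#0 dst[0x04+2] := {0x7d,0x15}
#1 dst[0x10+5] := {0x85,0xcb,0x0e,0x6e,0x6c}
#2 dst[0x18+6] := {0x16,0x23,0x02,0x93,0x53,0x47}
#3 dst[0x26+2] := {0x53,0x47}
query mem[0x10]=0x85, mem[0x26]=0x53, mem[0x11]=0xcb, mem[0x27]=0x47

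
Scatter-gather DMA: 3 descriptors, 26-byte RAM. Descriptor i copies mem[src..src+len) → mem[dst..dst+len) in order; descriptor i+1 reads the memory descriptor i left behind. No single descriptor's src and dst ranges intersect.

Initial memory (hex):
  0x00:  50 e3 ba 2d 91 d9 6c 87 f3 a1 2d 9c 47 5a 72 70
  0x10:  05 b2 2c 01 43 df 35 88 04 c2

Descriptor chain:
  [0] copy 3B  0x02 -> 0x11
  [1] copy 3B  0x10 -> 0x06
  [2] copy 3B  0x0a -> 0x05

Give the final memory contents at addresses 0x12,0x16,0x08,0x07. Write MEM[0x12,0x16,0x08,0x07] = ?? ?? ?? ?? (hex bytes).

MEM[0x12,0x16,0x08,0x07] = 2d 35 2d 47

[0] 0x02->0x11 len=3 : ba 2d 91
[1] 0x10->0x06 len=3 : 05 ba 2d
[2] 0x0a->0x05 len=3 : 2d 9c 47
query mem[0x12]=0x2d, mem[0x16]=0x35, mem[0x08]=0x2d, mem[0x07]=0x47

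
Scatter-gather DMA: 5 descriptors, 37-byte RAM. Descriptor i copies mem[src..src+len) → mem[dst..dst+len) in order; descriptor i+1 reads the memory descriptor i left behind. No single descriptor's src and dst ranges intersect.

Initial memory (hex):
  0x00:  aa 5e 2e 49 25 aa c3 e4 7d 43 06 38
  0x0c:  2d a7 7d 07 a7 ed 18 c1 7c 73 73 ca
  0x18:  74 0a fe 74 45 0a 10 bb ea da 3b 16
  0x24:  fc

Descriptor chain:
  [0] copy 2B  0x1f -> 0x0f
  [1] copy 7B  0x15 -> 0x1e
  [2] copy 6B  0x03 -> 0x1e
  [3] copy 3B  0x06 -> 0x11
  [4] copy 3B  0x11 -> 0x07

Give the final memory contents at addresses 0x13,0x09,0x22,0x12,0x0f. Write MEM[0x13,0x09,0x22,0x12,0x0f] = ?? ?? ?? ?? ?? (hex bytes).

  after D0: wrote 2B at 0x0f = bbea
  after D1: wrote 7B at 0x1e = 7373ca740afe74
  after D2: wrote 6B at 0x1e = 4925aac3e47d
  after D3: wrote 3B at 0x11 = c3e47d
  after D4: wrote 3B at 0x07 = c3e47d
query mem[0x13]=0x7d, mem[0x09]=0x7d, mem[0x22]=0xe4, mem[0x12]=0xe4, mem[0x0f]=0xbb

MEM[0x13,0x09,0x22,0x12,0x0f] = 7d 7d e4 e4 bb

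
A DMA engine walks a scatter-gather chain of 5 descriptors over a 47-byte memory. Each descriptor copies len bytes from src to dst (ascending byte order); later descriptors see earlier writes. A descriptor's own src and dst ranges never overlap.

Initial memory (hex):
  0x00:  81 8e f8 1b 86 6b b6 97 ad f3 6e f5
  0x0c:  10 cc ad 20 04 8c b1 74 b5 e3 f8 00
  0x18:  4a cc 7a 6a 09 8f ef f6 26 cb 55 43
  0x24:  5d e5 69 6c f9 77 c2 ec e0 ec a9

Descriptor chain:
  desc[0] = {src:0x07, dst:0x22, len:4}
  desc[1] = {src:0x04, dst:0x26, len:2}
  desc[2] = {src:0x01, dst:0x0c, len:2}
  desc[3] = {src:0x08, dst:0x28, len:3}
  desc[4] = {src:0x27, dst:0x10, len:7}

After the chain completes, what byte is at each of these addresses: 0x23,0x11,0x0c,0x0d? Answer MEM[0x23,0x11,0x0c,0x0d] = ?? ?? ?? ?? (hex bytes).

  after D0: wrote 4B at 0x22 = 97adf36e
  after D1: wrote 2B at 0x26 = 866b
  after D2: wrote 2B at 0x0c = 8ef8
  after D3: wrote 3B at 0x28 = adf36e
  after D4: wrote 7B at 0x10 = 6badf36eece0ec
query mem[0x23]=0xad, mem[0x11]=0xad, mem[0x0c]=0x8e, mem[0x0d]=0xf8

MEM[0x23,0x11,0x0c,0x0d] = ad ad 8e f8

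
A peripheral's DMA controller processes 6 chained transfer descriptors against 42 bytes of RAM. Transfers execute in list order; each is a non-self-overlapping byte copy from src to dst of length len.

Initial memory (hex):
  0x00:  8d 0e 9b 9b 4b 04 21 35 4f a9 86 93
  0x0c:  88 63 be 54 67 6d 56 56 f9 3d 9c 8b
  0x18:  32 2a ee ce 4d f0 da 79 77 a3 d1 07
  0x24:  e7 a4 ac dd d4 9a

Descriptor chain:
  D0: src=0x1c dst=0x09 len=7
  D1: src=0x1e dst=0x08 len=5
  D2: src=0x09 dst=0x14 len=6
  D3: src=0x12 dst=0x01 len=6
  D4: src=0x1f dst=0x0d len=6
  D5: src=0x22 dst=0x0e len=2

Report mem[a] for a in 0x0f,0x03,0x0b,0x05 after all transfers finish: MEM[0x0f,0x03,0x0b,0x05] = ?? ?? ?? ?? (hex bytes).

  after D0: wrote 7B at 0x09 = 4df0da7977a3d1
  after D1: wrote 5B at 0x08 = da7977a3d1
  after D2: wrote 6B at 0x14 = 7977a3d177a3
  after D3: wrote 6B at 0x01 = 56567977a3d1
  after D4: wrote 6B at 0x0d = 7977a3d107e7
  after D5: wrote 2B at 0x0e = d107
query mem[0x0f]=0x07, mem[0x03]=0x79, mem[0x0b]=0xa3, mem[0x05]=0xa3

MEM[0x0f,0x03,0x0b,0x05] = 07 79 a3 a3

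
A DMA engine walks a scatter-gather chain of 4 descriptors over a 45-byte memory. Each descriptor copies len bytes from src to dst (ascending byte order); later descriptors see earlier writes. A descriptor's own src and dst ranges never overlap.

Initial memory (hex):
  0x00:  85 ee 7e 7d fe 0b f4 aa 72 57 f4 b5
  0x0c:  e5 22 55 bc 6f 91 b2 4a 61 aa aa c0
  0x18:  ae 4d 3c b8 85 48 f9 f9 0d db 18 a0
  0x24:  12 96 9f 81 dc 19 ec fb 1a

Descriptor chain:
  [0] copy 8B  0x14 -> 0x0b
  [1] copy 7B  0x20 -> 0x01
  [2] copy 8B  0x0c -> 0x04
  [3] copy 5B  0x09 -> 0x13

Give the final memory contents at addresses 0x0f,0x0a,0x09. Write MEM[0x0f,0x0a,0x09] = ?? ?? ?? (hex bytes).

#0 dst[0x0b+8] := {0x61,0xaa,0xaa,0xc0,0xae,0x4d,0x3c,0xb8}
#1 dst[0x01+7] := {0x0d,0xdb,0x18,0xa0,0x12,0x96,0x9f}
#2 dst[0x04+8] := {0xaa,0xaa,0xc0,0xae,0x4d,0x3c,0xb8,0x4a}
#3 dst[0x13+5] := {0x3c,0xb8,0x4a,0xaa,0xaa}
query mem[0x0f]=0xae, mem[0x0a]=0xb8, mem[0x09]=0x3c

MEM[0x0f,0x0a,0x09] = ae b8 3c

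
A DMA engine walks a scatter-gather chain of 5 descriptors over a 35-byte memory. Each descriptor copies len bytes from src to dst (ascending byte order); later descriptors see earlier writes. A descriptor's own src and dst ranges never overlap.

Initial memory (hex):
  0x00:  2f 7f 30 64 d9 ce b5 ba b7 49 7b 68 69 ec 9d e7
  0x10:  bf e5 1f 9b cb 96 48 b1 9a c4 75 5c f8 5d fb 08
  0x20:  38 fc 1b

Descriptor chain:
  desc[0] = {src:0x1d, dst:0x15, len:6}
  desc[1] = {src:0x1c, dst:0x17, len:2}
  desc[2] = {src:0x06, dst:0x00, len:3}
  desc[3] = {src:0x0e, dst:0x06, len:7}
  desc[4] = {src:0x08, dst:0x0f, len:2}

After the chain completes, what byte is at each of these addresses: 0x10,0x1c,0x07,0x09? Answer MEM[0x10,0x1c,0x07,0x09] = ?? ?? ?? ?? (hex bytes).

#0 dst[0x15+6] := {0x5d,0xfb,0x08,0x38,0xfc,0x1b}
#1 dst[0x17+2] := {0xf8,0x5d}
#2 dst[0x00+3] := {0xb5,0xba,0xb7}
#3 dst[0x06+7] := {0x9d,0xe7,0xbf,0xe5,0x1f,0x9b,0xcb}
#4 dst[0x0f+2] := {0xbf,0xe5}
query mem[0x10]=0xe5, mem[0x1c]=0xf8, mem[0x07]=0xe7, mem[0x09]=0xe5

MEM[0x10,0x1c,0x07,0x09] = e5 f8 e7 e5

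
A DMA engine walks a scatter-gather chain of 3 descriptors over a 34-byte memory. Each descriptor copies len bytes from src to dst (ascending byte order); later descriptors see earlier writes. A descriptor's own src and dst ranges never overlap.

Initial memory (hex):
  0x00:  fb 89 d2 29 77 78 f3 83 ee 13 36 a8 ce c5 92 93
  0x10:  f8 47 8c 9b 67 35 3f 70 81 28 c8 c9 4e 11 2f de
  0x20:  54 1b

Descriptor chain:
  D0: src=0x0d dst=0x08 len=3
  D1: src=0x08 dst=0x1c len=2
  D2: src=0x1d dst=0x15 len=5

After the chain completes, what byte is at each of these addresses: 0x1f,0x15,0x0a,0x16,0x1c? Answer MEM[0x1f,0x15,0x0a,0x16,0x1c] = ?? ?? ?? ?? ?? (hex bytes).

#0 dst[0x08+3] := {0xc5,0x92,0x93}
#1 dst[0x1c+2] := {0xc5,0x92}
#2 dst[0x15+5] := {0x92,0x2f,0xde,0x54,0x1b}
query mem[0x1f]=0xde, mem[0x15]=0x92, mem[0x0a]=0x93, mem[0x16]=0x2f, mem[0x1c]=0xc5

MEM[0x1f,0x15,0x0a,0x16,0x1c] = de 92 93 2f c5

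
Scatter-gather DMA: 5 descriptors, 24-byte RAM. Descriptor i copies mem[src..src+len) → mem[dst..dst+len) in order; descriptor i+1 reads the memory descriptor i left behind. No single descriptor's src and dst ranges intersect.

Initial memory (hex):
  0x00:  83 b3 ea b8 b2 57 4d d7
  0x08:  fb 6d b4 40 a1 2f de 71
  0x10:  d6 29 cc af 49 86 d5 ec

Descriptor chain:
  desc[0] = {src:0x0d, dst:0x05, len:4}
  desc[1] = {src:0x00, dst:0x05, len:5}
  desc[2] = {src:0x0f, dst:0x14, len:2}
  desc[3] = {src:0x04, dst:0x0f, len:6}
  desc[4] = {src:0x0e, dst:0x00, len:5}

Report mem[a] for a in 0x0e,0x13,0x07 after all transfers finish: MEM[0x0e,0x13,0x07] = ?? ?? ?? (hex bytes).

MEM[0x0e,0x13,0x07] = de b8 ea

#0 dst[0x05+4] := {0x2f,0xde,0x71,0xd6}
#1 dst[0x05+5] := {0x83,0xb3,0xea,0xb8,0xb2}
#2 dst[0x14+2] := {0x71,0xd6}
#3 dst[0x0f+6] := {0xb2,0x83,0xb3,0xea,0xb8,0xb2}
#4 dst[0x00+5] := {0xde,0xb2,0x83,0xb3,0xea}
query mem[0x0e]=0xde, mem[0x13]=0xb8, mem[0x07]=0xea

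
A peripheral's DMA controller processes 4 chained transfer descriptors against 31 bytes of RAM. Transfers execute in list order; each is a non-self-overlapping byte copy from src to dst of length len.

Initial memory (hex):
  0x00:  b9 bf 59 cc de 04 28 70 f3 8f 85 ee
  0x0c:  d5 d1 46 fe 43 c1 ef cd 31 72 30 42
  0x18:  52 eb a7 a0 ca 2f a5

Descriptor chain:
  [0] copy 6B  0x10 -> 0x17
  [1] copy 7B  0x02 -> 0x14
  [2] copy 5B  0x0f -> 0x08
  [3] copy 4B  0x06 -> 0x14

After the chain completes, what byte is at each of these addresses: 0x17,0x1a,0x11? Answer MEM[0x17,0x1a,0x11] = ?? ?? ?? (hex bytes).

D0: mem[0x17..0x1c] <- [43 c1 ef cd 31 72]
D1: mem[0x14..0x1a] <- [59 cc de 04 28 70 f3]
D2: mem[0x08..0x0c] <- [fe 43 c1 ef cd]
D3: mem[0x14..0x17] <- [28 70 fe 43]
query mem[0x17]=0x43, mem[0x1a]=0xf3, mem[0x11]=0xc1

MEM[0x17,0x1a,0x11] = 43 f3 c1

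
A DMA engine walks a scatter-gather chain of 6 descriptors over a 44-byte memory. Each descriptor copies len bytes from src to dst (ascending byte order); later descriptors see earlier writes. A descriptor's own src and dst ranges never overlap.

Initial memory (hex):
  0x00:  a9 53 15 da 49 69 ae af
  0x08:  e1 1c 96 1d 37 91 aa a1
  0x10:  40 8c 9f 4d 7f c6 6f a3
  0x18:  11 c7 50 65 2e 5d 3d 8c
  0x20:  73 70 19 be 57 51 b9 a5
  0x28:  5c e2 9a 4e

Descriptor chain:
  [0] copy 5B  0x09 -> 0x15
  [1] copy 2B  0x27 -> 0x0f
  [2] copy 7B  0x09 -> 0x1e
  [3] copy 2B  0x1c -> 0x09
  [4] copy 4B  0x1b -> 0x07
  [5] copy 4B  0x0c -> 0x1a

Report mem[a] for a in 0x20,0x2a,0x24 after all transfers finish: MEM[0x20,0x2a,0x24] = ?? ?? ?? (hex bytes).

D0: mem[0x15..0x19] <- [1c 96 1d 37 91]
D1: mem[0x0f..0x10] <- [a5 5c]
D2: mem[0x1e..0x24] <- [1c 96 1d 37 91 aa a5]
D3: mem[0x09..0x0a] <- [2e 5d]
D4: mem[0x07..0x0a] <- [65 2e 5d 1c]
D5: mem[0x1a..0x1d] <- [37 91 aa a5]
query mem[0x20]=0x1d, mem[0x2a]=0x9a, mem[0x24]=0xa5

MEM[0x20,0x2a,0x24] = 1d 9a a5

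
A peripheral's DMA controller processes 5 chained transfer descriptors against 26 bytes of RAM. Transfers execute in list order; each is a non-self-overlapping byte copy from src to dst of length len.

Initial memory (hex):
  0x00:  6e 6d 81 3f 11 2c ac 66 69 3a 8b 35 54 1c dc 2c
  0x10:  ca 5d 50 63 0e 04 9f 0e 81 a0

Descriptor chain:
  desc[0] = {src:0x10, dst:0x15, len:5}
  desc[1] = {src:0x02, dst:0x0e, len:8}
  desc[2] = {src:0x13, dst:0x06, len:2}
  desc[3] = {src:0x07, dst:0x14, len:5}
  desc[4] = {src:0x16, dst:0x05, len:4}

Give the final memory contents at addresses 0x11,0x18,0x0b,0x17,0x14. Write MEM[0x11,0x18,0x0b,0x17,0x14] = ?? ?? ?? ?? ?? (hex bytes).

  after D0: wrote 5B at 0x15 = ca5d50630e
  after D1: wrote 8B at 0x0e = 813f112cac66693a
  after D2: wrote 2B at 0x06 = 6669
  after D3: wrote 5B at 0x14 = 69693a8b35
  after D4: wrote 4B at 0x05 = 3a8b350e
query mem[0x11]=0x2c, mem[0x18]=0x35, mem[0x0b]=0x35, mem[0x17]=0x8b, mem[0x14]=0x69

MEM[0x11,0x18,0x0b,0x17,0x14] = 2c 35 35 8b 69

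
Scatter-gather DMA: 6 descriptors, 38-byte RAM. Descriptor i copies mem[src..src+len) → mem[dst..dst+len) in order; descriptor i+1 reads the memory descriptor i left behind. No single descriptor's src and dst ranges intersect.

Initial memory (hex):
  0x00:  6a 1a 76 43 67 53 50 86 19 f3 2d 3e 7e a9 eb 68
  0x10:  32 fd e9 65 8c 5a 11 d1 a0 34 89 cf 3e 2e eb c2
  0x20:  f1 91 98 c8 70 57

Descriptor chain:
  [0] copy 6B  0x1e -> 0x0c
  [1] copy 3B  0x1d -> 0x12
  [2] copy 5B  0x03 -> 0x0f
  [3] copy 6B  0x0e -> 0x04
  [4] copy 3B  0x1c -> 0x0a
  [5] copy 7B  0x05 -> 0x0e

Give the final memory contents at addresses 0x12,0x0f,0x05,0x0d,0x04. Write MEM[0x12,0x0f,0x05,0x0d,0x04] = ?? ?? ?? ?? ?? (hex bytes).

MEM[0x12,0x0f,0x05,0x0d,0x04] = 86 67 43 c2 f1

  after D0: wrote 6B at 0x0c = ebc2f19198c8
  after D1: wrote 3B at 0x12 = 2eebc2
  after D2: wrote 5B at 0x0f = 4367535086
  after D3: wrote 6B at 0x04 = f14367535086
  after D4: wrote 3B at 0x0a = 3e2eeb
  after D5: wrote 7B at 0x0e = 43675350863e2e
query mem[0x12]=0x86, mem[0x0f]=0x67, mem[0x05]=0x43, mem[0x0d]=0xc2, mem[0x04]=0xf1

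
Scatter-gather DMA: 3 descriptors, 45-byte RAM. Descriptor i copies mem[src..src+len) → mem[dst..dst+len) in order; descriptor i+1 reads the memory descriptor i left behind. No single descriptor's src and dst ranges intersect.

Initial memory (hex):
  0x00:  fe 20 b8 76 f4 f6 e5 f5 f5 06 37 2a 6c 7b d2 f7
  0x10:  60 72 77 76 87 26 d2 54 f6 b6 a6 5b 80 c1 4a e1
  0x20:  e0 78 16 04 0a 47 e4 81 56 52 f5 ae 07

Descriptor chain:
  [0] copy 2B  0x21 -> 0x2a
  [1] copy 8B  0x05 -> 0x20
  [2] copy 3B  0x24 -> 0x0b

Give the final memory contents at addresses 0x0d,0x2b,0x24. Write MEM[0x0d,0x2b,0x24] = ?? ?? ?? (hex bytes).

MEM[0x0d,0x2b,0x24] = 2a 16 06

  after D0: wrote 2B at 0x2a = 7816
  after D1: wrote 8B at 0x20 = f6e5f5f506372a6c
  after D2: wrote 3B at 0x0b = 06372a
query mem[0x0d]=0x2a, mem[0x2b]=0x16, mem[0x24]=0x06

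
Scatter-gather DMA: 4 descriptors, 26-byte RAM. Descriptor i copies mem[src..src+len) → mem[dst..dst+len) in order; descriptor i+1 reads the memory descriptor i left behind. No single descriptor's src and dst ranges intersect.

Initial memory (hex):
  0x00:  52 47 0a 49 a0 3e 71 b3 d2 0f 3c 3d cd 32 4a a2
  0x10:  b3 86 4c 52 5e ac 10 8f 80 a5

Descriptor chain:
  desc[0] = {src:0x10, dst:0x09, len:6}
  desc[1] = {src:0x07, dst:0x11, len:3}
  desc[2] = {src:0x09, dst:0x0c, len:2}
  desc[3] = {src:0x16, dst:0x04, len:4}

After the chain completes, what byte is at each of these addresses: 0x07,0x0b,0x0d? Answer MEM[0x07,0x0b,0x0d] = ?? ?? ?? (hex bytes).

MEM[0x07,0x0b,0x0d] = a5 4c 86

  after D0: wrote 6B at 0x09 = b3864c525eac
  after D1: wrote 3B at 0x11 = b3d2b3
  after D2: wrote 2B at 0x0c = b386
  after D3: wrote 4B at 0x04 = 108f80a5
query mem[0x07]=0xa5, mem[0x0b]=0x4c, mem[0x0d]=0x86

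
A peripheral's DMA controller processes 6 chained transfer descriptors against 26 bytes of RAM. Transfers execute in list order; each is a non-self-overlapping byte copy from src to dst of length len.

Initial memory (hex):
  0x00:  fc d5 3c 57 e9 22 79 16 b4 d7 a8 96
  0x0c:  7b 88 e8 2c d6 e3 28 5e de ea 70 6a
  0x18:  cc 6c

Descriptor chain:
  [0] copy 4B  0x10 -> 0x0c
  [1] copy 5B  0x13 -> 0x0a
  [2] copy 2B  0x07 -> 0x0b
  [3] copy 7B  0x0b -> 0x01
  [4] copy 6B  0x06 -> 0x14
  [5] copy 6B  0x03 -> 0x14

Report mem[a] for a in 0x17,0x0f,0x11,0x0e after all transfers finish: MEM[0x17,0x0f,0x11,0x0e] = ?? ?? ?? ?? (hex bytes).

MEM[0x17,0x0f,0x11,0x0e] = d6 5e e3 6a

  after D0: wrote 4B at 0x0c = d6e3285e
  after D1: wrote 5B at 0x0a = 5edeea706a
  after D2: wrote 2B at 0x0b = 16b4
  after D3: wrote 7B at 0x01 = 16b4706a5ed6e3
  after D4: wrote 6B at 0x14 = d6e3b4d75e16
  after D5: wrote 6B at 0x14 = 706a5ed6e3b4
query mem[0x17]=0xd6, mem[0x0f]=0x5e, mem[0x11]=0xe3, mem[0x0e]=0x6a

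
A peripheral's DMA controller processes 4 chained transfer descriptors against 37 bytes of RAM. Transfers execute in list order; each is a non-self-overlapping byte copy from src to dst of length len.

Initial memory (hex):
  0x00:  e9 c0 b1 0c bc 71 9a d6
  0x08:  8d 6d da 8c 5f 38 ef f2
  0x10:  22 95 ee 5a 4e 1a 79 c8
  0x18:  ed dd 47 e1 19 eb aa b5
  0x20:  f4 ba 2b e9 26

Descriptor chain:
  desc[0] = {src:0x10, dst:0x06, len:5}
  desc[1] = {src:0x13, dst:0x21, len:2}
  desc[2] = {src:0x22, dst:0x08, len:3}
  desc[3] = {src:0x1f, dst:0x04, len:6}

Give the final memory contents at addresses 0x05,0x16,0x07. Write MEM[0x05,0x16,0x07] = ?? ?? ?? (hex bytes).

MEM[0x05,0x16,0x07] = f4 79 4e

D0: mem[0x06..0x0a] <- [22 95 ee 5a 4e]
D1: mem[0x21..0x22] <- [5a 4e]
D2: mem[0x08..0x0a] <- [4e e9 26]
D3: mem[0x04..0x09] <- [b5 f4 5a 4e e9 26]
query mem[0x05]=0xf4, mem[0x16]=0x79, mem[0x07]=0x4e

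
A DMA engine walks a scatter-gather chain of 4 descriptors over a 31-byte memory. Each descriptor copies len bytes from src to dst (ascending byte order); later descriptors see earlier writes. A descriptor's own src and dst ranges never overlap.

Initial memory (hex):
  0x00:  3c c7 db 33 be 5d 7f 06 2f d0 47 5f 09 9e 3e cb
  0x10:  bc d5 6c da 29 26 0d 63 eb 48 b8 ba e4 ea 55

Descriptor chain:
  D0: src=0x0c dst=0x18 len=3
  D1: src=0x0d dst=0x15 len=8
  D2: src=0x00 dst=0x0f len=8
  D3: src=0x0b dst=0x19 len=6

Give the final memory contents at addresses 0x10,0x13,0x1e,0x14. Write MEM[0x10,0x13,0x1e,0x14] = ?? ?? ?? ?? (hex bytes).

MEM[0x10,0x13,0x1e,0x14] = c7 be c7 5d

#0 dst[0x18+3] := {0x09,0x9e,0x3e}
#1 dst[0x15+8] := {0x9e,0x3e,0xcb,0xbc,0xd5,0x6c,0xda,0x29}
#2 dst[0x0f+8] := {0x3c,0xc7,0xdb,0x33,0xbe,0x5d,0x7f,0x06}
#3 dst[0x19+6] := {0x5f,0x09,0x9e,0x3e,0x3c,0xc7}
query mem[0x10]=0xc7, mem[0x13]=0xbe, mem[0x1e]=0xc7, mem[0x14]=0x5d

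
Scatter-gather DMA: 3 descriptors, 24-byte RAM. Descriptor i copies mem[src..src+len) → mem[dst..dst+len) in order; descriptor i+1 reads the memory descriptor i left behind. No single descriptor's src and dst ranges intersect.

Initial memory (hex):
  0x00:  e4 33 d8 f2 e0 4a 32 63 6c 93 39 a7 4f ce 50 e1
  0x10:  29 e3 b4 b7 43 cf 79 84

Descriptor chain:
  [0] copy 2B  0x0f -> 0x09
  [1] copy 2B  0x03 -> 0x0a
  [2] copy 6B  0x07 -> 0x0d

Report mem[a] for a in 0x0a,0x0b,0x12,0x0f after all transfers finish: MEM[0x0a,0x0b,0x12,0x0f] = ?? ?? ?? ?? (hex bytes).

  after D0: wrote 2B at 0x09 = e129
  after D1: wrote 2B at 0x0a = f2e0
  after D2: wrote 6B at 0x0d = 636ce1f2e04f
query mem[0x0a]=0xf2, mem[0x0b]=0xe0, mem[0x12]=0x4f, mem[0x0f]=0xe1

MEM[0x0a,0x0b,0x12,0x0f] = f2 e0 4f e1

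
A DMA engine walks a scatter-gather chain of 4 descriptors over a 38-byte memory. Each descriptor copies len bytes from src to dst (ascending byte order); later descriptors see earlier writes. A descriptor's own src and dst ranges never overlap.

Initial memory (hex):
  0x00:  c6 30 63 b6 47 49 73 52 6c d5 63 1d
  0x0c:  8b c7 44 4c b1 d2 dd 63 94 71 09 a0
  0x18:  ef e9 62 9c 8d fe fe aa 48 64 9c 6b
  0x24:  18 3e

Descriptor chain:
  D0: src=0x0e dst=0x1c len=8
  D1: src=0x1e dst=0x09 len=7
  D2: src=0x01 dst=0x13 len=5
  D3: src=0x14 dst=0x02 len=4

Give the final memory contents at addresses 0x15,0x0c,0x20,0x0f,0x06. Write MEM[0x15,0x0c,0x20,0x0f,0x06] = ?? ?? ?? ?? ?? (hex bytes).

MEM[0x15,0x0c,0x20,0x0f,0x06] = b6 63 dd 18 73

#0 dst[0x1c+8] := {0x44,0x4c,0xb1,0xd2,0xdd,0x63,0x94,0x71}
#1 dst[0x09+7] := {0xb1,0xd2,0xdd,0x63,0x94,0x71,0x18}
#2 dst[0x13+5] := {0x30,0x63,0xb6,0x47,0x49}
#3 dst[0x02+4] := {0x63,0xb6,0x47,0x49}
query mem[0x15]=0xb6, mem[0x0c]=0x63, mem[0x20]=0xdd, mem[0x0f]=0x18, mem[0x06]=0x73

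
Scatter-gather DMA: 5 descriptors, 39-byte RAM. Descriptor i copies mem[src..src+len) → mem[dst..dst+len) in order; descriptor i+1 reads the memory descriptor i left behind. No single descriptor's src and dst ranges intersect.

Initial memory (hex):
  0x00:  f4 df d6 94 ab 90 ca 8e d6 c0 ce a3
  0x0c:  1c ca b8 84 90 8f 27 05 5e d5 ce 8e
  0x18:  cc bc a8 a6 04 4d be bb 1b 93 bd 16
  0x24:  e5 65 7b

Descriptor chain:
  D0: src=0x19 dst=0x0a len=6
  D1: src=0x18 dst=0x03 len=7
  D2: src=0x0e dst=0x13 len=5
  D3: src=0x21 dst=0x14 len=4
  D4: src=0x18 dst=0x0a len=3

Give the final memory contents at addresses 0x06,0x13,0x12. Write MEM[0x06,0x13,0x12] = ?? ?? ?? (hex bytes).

[0] 0x19->0x0a len=6 : bc a8 a6 04 4d be
[1] 0x18->0x03 len=7 : cc bc a8 a6 04 4d be
[2] 0x0e->0x13 len=5 : 4d be 90 8f 27
[3] 0x21->0x14 len=4 : 93 bd 16 e5
[4] 0x18->0x0a len=3 : cc bc a8
query mem[0x06]=0xa6, mem[0x13]=0x4d, mem[0x12]=0x27

MEM[0x06,0x13,0x12] = a6 4d 27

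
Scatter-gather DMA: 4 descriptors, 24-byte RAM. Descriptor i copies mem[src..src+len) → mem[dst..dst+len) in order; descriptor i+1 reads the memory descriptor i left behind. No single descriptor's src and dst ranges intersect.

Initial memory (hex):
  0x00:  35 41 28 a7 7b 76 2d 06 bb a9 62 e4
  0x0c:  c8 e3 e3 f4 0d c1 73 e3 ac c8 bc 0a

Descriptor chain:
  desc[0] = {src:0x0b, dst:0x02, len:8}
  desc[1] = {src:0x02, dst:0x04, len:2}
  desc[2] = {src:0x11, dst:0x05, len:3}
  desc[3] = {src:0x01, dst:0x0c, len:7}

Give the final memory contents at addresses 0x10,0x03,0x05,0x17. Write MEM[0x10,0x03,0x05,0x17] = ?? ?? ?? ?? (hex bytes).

[0] 0x0b->0x02 len=8 : e4 c8 e3 e3 f4 0d c1 73
[1] 0x02->0x04 len=2 : e4 c8
[2] 0x11->0x05 len=3 : c1 73 e3
[3] 0x01->0x0c len=7 : 41 e4 c8 e4 c1 73 e3
query mem[0x10]=0xc1, mem[0x03]=0xc8, mem[0x05]=0xc1, mem[0x17]=0x0a

MEM[0x10,0x03,0x05,0x17] = c1 c8 c1 0a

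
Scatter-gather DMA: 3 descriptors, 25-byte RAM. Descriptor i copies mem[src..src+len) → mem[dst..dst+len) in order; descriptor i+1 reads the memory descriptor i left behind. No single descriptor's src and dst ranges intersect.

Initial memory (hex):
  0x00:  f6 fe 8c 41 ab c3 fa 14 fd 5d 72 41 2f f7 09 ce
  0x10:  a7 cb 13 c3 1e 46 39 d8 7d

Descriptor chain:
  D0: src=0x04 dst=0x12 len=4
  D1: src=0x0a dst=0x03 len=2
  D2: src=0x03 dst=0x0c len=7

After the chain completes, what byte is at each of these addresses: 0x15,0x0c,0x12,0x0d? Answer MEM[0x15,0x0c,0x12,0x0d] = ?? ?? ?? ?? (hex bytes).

  after D0: wrote 4B at 0x12 = abc3fa14
  after D1: wrote 2B at 0x03 = 7241
  after D2: wrote 7B at 0x0c = 7241c3fa14fd5d
query mem[0x15]=0x14, mem[0x0c]=0x72, mem[0x12]=0x5d, mem[0x0d]=0x41

MEM[0x15,0x0c,0x12,0x0d] = 14 72 5d 41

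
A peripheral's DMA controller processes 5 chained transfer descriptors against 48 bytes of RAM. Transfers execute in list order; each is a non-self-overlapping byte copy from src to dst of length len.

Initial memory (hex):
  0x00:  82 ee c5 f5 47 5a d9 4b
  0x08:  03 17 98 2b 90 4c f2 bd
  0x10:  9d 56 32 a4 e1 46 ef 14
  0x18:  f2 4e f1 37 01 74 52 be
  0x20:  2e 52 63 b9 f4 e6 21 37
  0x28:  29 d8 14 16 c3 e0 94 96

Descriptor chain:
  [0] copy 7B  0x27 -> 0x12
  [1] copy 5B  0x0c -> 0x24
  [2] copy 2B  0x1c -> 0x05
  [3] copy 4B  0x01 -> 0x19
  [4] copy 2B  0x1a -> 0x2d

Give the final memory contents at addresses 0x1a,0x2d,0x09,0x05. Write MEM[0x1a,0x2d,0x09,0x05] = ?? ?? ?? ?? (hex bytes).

MEM[0x1a,0x2d,0x09,0x05] = c5 c5 17 01

D0: mem[0x12..0x18] <- [37 29 d8 14 16 c3 e0]
D1: mem[0x24..0x28] <- [90 4c f2 bd 9d]
D2: mem[0x05..0x06] <- [01 74]
D3: mem[0x19..0x1c] <- [ee c5 f5 47]
D4: mem[0x2d..0x2e] <- [c5 f5]
query mem[0x1a]=0xc5, mem[0x2d]=0xc5, mem[0x09]=0x17, mem[0x05]=0x01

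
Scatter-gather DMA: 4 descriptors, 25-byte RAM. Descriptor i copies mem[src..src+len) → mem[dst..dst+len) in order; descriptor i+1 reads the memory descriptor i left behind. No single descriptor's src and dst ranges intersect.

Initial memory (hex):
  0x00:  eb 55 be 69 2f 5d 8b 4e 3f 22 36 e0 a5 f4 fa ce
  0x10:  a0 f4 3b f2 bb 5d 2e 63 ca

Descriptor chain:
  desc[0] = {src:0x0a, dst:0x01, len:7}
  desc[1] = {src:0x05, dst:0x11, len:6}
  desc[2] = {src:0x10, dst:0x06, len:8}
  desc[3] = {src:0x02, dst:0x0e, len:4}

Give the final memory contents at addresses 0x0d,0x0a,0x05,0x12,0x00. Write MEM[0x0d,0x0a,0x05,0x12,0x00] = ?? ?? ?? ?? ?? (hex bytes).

MEM[0x0d,0x0a,0x05,0x12,0x00] = 63 3f fa ce eb

  after D0: wrote 7B at 0x01 = 36e0a5f4facea0
  after D1: wrote 6B at 0x11 = facea03f2236
  after D2: wrote 8B at 0x06 = a0facea03f223663
  after D3: wrote 4B at 0x0e = e0a5f4fa
query mem[0x0d]=0x63, mem[0x0a]=0x3f, mem[0x05]=0xfa, mem[0x12]=0xce, mem[0x00]=0xeb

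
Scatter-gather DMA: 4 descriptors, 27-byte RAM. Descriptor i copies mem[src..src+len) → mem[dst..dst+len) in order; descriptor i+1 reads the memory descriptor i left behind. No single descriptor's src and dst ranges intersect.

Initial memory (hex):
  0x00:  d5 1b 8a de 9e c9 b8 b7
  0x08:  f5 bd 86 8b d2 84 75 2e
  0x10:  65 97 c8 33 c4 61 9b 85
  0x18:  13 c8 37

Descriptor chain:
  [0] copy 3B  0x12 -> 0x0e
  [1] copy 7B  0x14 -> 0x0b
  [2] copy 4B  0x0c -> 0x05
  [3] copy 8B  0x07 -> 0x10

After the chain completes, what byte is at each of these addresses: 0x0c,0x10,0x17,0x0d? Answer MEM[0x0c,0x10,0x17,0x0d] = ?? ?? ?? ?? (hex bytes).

#0 dst[0x0e+3] := {0xc8,0x33,0xc4}
#1 dst[0x0b+7] := {0xc4,0x61,0x9b,0x85,0x13,0xc8,0x37}
#2 dst[0x05+4] := {0x61,0x9b,0x85,0x13}
#3 dst[0x10+8] := {0x85,0x13,0xbd,0x86,0xc4,0x61,0x9b,0x85}
query mem[0x0c]=0x61, mem[0x10]=0x85, mem[0x17]=0x85, mem[0x0d]=0x9b

MEM[0x0c,0x10,0x17,0x0d] = 61 85 85 9b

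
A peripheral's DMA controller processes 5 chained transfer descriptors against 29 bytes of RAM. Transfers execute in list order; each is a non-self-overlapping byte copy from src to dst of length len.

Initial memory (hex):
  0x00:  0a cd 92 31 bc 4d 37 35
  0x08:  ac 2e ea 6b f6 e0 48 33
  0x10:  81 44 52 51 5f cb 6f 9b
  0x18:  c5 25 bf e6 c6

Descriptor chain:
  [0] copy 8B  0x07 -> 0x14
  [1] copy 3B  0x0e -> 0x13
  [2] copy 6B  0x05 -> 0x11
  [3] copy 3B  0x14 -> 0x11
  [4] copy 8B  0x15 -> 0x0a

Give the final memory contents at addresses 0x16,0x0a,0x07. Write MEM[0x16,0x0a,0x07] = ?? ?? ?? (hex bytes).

D0: mem[0x14..0x1b] <- [35 ac 2e ea 6b f6 e0 48]
D1: mem[0x13..0x15] <- [48 33 81]
D2: mem[0x11..0x16] <- [4d 37 35 ac 2e ea]
D3: mem[0x11..0x13] <- [ac 2e ea]
D4: mem[0x0a..0x11] <- [2e ea ea 6b f6 e0 48 c6]
query mem[0x16]=0xea, mem[0x0a]=0x2e, mem[0x07]=0x35

MEM[0x16,0x0a,0x07] = ea 2e 35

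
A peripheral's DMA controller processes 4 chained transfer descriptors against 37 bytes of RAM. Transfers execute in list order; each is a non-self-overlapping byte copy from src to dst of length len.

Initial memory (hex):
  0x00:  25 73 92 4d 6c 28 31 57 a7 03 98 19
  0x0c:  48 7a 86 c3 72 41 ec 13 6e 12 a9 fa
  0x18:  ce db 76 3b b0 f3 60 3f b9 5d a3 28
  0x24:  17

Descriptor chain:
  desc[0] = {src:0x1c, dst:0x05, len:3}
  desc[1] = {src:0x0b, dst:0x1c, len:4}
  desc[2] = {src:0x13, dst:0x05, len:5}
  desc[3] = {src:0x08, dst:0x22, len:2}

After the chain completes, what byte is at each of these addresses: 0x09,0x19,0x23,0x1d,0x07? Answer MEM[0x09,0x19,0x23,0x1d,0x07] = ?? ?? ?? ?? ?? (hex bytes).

MEM[0x09,0x19,0x23,0x1d,0x07] = fa db fa 48 12

#0 dst[0x05+3] := {0xb0,0xf3,0x60}
#1 dst[0x1c+4] := {0x19,0x48,0x7a,0x86}
#2 dst[0x05+5] := {0x13,0x6e,0x12,0xa9,0xfa}
#3 dst[0x22+2] := {0xa9,0xfa}
query mem[0x09]=0xfa, mem[0x19]=0xdb, mem[0x23]=0xfa, mem[0x1d]=0x48, mem[0x07]=0x12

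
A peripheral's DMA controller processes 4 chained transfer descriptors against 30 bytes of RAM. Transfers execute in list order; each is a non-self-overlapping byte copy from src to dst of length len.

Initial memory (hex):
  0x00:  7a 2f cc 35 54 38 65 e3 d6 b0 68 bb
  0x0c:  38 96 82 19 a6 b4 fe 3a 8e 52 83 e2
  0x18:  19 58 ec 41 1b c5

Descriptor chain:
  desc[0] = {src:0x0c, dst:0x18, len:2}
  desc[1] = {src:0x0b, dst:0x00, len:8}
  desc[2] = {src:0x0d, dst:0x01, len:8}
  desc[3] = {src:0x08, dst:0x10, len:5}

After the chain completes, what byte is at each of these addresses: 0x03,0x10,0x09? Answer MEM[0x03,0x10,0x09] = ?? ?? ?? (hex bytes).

#0 dst[0x18+2] := {0x38,0x96}
#1 dst[0x00+8] := {0xbb,0x38,0x96,0x82,0x19,0xa6,0xb4,0xfe}
#2 dst[0x01+8] := {0x96,0x82,0x19,0xa6,0xb4,0xfe,0x3a,0x8e}
#3 dst[0x10+5] := {0x8e,0xb0,0x68,0xbb,0x38}
query mem[0x03]=0x19, mem[0x10]=0x8e, mem[0x09]=0xb0

MEM[0x03,0x10,0x09] = 19 8e b0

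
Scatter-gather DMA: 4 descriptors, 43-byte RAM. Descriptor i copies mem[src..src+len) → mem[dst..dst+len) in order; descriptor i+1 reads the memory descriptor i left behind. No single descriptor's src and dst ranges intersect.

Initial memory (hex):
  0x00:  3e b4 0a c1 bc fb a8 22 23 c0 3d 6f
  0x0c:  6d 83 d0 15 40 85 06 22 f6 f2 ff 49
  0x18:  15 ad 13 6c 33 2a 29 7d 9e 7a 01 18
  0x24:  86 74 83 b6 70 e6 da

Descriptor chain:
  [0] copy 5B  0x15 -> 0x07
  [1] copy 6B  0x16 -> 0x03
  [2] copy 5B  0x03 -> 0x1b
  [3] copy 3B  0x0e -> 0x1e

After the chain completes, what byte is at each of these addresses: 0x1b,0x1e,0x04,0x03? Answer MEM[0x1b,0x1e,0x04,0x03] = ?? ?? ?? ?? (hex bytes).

  after D0: wrote 5B at 0x07 = f2ff4915ad
  after D1: wrote 6B at 0x03 = ff4915ad136c
  after D2: wrote 5B at 0x1b = ff4915ad13
  after D3: wrote 3B at 0x1e = d01540
query mem[0x1b]=0xff, mem[0x1e]=0xd0, mem[0x04]=0x49, mem[0x03]=0xff

MEM[0x1b,0x1e,0x04,0x03] = ff d0 49 ff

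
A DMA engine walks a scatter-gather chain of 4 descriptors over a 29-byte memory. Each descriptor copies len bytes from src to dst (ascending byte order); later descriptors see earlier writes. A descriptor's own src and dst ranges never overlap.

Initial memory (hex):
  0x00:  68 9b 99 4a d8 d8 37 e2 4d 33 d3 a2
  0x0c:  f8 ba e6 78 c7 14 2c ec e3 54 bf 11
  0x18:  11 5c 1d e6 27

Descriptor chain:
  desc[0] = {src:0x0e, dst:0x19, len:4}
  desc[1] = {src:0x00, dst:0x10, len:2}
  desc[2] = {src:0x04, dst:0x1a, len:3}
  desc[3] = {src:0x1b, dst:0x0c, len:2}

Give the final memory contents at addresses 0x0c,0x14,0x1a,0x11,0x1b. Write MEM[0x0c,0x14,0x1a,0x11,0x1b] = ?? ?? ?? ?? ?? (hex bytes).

  after D0: wrote 4B at 0x19 = e678c714
  after D1: wrote 2B at 0x10 = 689b
  after D2: wrote 3B at 0x1a = d8d837
  after D3: wrote 2B at 0x0c = d837
query mem[0x0c]=0xd8, mem[0x14]=0xe3, mem[0x1a]=0xd8, mem[0x11]=0x9b, mem[0x1b]=0xd8

MEM[0x0c,0x14,0x1a,0x11,0x1b] = d8 e3 d8 9b d8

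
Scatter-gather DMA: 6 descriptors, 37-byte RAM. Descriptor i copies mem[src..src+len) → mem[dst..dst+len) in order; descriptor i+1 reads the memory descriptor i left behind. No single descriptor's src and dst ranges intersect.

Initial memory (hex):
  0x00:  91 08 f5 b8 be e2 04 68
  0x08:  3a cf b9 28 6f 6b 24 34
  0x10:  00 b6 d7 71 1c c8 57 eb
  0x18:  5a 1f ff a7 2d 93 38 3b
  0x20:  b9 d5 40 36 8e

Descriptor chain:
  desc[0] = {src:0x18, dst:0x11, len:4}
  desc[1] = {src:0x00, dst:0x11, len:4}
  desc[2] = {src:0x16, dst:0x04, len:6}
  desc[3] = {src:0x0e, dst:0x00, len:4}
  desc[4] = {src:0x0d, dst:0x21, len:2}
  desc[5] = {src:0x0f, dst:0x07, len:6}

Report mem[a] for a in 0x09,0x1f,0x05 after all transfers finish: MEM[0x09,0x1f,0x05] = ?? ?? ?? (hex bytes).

[0] 0x18->0x11 len=4 : 5a 1f ff a7
[1] 0x00->0x11 len=4 : 91 08 f5 b8
[2] 0x16->0x04 len=6 : 57 eb 5a 1f ff a7
[3] 0x0e->0x00 len=4 : 24 34 00 91
[4] 0x0d->0x21 len=2 : 6b 24
[5] 0x0f->0x07 len=6 : 34 00 91 08 f5 b8
query mem[0x09]=0x91, mem[0x1f]=0x3b, mem[0x05]=0xeb

MEM[0x09,0x1f,0x05] = 91 3b eb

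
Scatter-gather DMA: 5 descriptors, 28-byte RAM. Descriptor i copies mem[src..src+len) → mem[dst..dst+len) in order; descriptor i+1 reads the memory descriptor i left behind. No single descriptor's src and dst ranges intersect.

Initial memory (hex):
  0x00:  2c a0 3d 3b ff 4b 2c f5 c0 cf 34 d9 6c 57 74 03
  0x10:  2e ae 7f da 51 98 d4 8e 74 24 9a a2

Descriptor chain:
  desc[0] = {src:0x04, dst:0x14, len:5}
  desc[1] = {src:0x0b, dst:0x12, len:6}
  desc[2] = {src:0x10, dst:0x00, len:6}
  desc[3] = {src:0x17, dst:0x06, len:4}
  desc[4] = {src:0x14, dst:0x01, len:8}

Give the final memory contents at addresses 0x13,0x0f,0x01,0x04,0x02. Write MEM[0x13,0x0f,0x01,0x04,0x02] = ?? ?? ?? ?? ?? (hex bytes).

MEM[0x13,0x0f,0x01,0x04,0x02] = 6c 03 57 2e 74

#0 dst[0x14+5] := {0xff,0x4b,0x2c,0xf5,0xc0}
#1 dst[0x12+6] := {0xd9,0x6c,0x57,0x74,0x03,0x2e}
#2 dst[0x00+6] := {0x2e,0xae,0xd9,0x6c,0x57,0x74}
#3 dst[0x06+4] := {0x2e,0xc0,0x24,0x9a}
#4 dst[0x01+8] := {0x57,0x74,0x03,0x2e,0xc0,0x24,0x9a,0xa2}
query mem[0x13]=0x6c, mem[0x0f]=0x03, mem[0x01]=0x57, mem[0x04]=0x2e, mem[0x02]=0x74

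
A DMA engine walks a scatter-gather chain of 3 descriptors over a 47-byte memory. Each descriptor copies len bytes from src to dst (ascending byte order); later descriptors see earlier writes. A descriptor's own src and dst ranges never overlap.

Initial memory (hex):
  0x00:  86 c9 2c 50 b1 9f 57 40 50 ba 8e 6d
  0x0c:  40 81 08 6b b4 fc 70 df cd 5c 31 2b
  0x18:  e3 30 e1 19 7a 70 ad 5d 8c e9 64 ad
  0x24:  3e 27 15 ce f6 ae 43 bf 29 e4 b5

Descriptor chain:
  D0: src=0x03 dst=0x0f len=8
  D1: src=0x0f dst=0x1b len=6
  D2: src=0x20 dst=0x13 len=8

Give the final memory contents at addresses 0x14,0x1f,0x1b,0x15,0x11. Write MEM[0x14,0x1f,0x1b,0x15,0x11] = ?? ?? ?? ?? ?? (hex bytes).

MEM[0x14,0x1f,0x1b,0x15,0x11] = e9 40 50 64 9f

D0: mem[0x0f..0x16] <- [50 b1 9f 57 40 50 ba 8e]
D1: mem[0x1b..0x20] <- [50 b1 9f 57 40 50]
D2: mem[0x13..0x1a] <- [50 e9 64 ad 3e 27 15 ce]
query mem[0x14]=0xe9, mem[0x1f]=0x40, mem[0x1b]=0x50, mem[0x15]=0x64, mem[0x11]=0x9f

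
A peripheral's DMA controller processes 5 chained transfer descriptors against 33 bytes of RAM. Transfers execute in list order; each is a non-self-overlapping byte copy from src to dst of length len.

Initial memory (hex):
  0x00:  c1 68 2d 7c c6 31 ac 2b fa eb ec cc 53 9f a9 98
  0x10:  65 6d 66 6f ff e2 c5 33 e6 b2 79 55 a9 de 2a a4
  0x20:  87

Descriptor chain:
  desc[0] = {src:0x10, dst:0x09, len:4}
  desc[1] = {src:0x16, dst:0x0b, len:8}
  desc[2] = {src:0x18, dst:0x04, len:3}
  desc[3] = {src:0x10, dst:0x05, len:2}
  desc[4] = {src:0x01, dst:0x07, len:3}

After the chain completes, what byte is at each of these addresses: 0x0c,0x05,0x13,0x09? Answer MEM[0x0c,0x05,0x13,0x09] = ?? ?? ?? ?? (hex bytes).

D0: mem[0x09..0x0c] <- [65 6d 66 6f]
D1: mem[0x0b..0x12] <- [c5 33 e6 b2 79 55 a9 de]
D2: mem[0x04..0x06] <- [e6 b2 79]
D3: mem[0x05..0x06] <- [55 a9]
D4: mem[0x07..0x09] <- [68 2d 7c]
query mem[0x0c]=0x33, mem[0x05]=0x55, mem[0x13]=0x6f, mem[0x09]=0x7c

MEM[0x0c,0x05,0x13,0x09] = 33 55 6f 7c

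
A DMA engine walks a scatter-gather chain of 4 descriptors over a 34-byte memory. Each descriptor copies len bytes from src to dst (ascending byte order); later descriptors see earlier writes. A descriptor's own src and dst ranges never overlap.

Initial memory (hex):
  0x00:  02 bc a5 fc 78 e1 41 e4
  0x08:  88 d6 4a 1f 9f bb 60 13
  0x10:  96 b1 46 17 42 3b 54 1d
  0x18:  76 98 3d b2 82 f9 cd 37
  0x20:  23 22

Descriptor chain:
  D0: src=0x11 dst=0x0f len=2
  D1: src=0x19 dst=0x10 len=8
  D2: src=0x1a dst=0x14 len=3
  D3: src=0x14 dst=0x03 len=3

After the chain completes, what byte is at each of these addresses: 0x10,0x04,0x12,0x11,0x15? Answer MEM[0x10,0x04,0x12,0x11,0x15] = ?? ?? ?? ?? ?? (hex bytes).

MEM[0x10,0x04,0x12,0x11,0x15] = 98 b2 b2 3d b2

D0: mem[0x0f..0x10] <- [b1 46]
D1: mem[0x10..0x17] <- [98 3d b2 82 f9 cd 37 23]
D2: mem[0x14..0x16] <- [3d b2 82]
D3: mem[0x03..0x05] <- [3d b2 82]
query mem[0x10]=0x98, mem[0x04]=0xb2, mem[0x12]=0xb2, mem[0x11]=0x3d, mem[0x15]=0xb2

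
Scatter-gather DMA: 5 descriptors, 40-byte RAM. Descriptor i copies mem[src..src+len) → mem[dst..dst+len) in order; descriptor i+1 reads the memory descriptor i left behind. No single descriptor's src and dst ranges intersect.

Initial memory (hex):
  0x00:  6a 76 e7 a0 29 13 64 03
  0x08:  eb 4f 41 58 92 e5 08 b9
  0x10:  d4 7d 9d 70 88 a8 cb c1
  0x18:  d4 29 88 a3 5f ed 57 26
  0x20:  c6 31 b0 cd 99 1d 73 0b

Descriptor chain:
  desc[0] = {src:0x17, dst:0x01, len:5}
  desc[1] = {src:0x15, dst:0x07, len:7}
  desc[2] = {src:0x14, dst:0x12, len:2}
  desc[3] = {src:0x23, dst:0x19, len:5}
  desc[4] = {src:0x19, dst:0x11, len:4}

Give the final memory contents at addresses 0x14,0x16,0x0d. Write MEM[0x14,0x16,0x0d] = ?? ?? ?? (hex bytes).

[0] 0x17->0x01 len=5 : c1 d4 29 88 a3
[1] 0x15->0x07 len=7 : a8 cb c1 d4 29 88 a3
[2] 0x14->0x12 len=2 : 88 a8
[3] 0x23->0x19 len=5 : cd 99 1d 73 0b
[4] 0x19->0x11 len=4 : cd 99 1d 73
query mem[0x14]=0x73, mem[0x16]=0xcb, mem[0x0d]=0xa3

MEM[0x14,0x16,0x0d] = 73 cb a3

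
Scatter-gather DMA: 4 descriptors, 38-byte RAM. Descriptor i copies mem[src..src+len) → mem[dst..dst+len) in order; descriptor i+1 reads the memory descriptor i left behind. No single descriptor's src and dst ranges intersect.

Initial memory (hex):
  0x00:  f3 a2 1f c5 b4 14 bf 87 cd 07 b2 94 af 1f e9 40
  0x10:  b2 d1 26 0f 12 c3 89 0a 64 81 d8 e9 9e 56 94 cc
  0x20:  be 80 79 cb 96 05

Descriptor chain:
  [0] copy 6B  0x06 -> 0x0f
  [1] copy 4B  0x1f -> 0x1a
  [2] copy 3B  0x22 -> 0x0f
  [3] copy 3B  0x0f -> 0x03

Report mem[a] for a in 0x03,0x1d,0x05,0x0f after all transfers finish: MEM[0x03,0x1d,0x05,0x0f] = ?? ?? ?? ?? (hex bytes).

#0 dst[0x0f+6] := {0xbf,0x87,0xcd,0x07,0xb2,0x94}
#1 dst[0x1a+4] := {0xcc,0xbe,0x80,0x79}
#2 dst[0x0f+3] := {0x79,0xcb,0x96}
#3 dst[0x03+3] := {0x79,0xcb,0x96}
query mem[0x03]=0x79, mem[0x1d]=0x79, mem[0x05]=0x96, mem[0x0f]=0x79

MEM[0x03,0x1d,0x05,0x0f] = 79 79 96 79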